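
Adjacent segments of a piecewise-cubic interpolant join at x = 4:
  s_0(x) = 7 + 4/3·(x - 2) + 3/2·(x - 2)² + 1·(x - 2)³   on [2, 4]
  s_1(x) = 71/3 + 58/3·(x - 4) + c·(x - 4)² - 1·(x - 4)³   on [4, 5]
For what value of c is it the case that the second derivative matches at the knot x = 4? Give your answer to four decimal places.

s_0''(x) = 3 + 6·(x - 2), so s_0''(4) = 15. On the right, s_1''(4) = 2c, so c = 15/2.

7.5000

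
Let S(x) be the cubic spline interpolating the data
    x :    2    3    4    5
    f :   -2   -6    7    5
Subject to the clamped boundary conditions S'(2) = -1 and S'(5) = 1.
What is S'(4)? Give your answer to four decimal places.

With σ_i denoting the second derivative at x_i, h_i = 1, 1, 1, and Δ_i = (y_(i+1) − y_i)/h_i = -4, 13, -2:
  1·σ_0 + 4·σ_1 + 1·σ_2 = 6(Δ_1 - Δ_0) = 102
  1·σ_1 + 4·σ_2 + 1·σ_3 = 6(Δ_2 - Δ_1) = -90
Clamped end conditions give two more equations: 2h_0·σ_0 + h_0·σ_1 = 6(Δ_0 - S'(2)) = -18 and h_2·σ_2 + 2h_2·σ_3 = 6(S'(5) - Δ_2) = 18.
Hence σ_0 = -92/3, σ_1 = 130/3, σ_2 = -122/3, σ_3 = 88/3.
On [4, 5], S'(x) = b_2 + 2c_2·(x - 4) + 3d_2·(x - 4)² with b_2 = Δ_2 - h_2(2σ_2 + σ_3)/6 = 20/3, c_2 = σ_2/2 = -61/3, d_2 = (σ_3 - σ_2)/(6h_2) = 35/3. So S'(4) = 20/3.

6.6667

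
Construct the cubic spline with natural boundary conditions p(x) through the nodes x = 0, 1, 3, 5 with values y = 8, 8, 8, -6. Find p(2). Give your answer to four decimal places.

8.9545

Put M_i = p'' at the i-th knot. Here h = (1, 2, 2) and Δ = (0, 0, -7), so the interior equations h_(i-1)·M_(i-1) + 2(h_(i-1)+h_i)·M_i + h_i·M_(i+1) = 6(Δ_i − Δ_(i-1)) read
  1·M_0 + 6·M_1 + 2·M_2 = 6(Δ_1 - Δ_0) = 0
  2·M_1 + 8·M_2 + 2·M_3 = 6(Δ_2 - Δ_1) = -42
Natural end conditions: M_0 = M_3 = 0.
Forward elimination and back-substitution give M_0 = 0, M_1 = 21/11, M_2 = -63/11, M_3 = 0.
On [1, 3], p(x) = 8 + 7/11·(x - 1) + 21/22·(x - 1)² - 7/11·(x - 1)³.
With (x - 1) = 1: p(2) = 197/22.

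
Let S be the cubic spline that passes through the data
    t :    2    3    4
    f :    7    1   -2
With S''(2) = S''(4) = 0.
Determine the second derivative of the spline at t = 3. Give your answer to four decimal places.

4.5000

Let M_i = S''(x_i). Step sizes h_i = 1, 1; slopes of the chords Δ_i = (y_(i+1) - y_i)/h_i = -6, -3.
  1·M_0 + 4·M_1 + 1·M_2 = 6(Δ_1 - Δ_0) = 18
Natural end conditions: M_0 = M_2 = 0.
Forward elimination and back-substitution give M_0 = 0, M_1 = 9/2, M_2 = 0.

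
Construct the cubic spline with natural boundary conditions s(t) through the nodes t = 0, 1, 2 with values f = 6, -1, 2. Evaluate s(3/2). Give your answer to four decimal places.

Put M_i = s'' at the i-th knot. Here h = (1, 1) and Δ = (-7, 3), so the interior equations h_(i-1)·M_(i-1) + 2(h_(i-1)+h_i)·M_i + h_i·M_(i+1) = 6(Δ_i − Δ_(i-1)) read
  1·M_0 + 4·M_1 + 1·M_2 = 6(Δ_1 - Δ_0) = 60
Natural end conditions: M_0 = M_2 = 0.
Solving: M_0 = 0, M_1 = 15, M_2 = 0.
On [1, 2], s(t) = -1 - 2·(t - 1) + 15/2·(t - 1)² - 5/2·(t - 1)³.
With (t - 1) = 1/2: s(3/2) = -7/16.

-0.4375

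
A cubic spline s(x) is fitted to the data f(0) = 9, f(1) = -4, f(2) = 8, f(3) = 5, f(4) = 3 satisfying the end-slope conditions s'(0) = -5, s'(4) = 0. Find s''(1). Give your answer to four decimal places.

61.3571

With M_i denoting the second derivative at x_i, h_i = 1, 1, 1, 1, and Δ_i = (y_(i+1) − y_i)/h_i = -13, 12, -3, -2:
  1·M_0 + 4·M_1 + 1·M_2 = 6(Δ_1 - Δ_0) = 150
  1·M_1 + 4·M_2 + 1·M_3 = 6(Δ_2 - Δ_1) = -90
  1·M_2 + 4·M_3 + 1·M_4 = 6(Δ_3 - Δ_2) = 6
Clamped end conditions give two more equations: 2h_0·M_0 + h_0·M_1 = 6(Δ_0 - s'(0)) = -48 and h_3·M_3 + 2h_3·M_4 = 6(s'(4) - Δ_3) = 12.
Hence M_0 = -1531/28, M_1 = 859/14, M_2 = -163/4, M_3 = 163/14, M_4 = 5/28.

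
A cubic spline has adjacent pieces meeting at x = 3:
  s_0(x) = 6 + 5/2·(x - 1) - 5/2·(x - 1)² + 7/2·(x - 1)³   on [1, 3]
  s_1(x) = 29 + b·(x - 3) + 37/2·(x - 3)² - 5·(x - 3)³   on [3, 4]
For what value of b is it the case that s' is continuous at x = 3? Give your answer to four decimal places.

s_0'(x) = 5/2 - 5·(x - 1) + 21/2·(x - 1)², so s_0'(3) = 69/2. On the right, s_1'(3) = b, so b = 69/2.

34.5000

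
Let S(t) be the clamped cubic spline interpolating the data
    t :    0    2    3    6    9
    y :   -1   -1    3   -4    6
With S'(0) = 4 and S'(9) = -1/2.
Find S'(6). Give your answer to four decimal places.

0.2037

Put σ_i = S'' at the i-th knot. Here h = (2, 1, 3, 3) and Δ = (0, 4, -7/3, 10/3), so the interior equations h_(i-1)·σ_(i-1) + 2(h_(i-1)+h_i)·σ_i + h_i·σ_(i+1) = 6(Δ_i − Δ_(i-1)) read
  2·σ_0 + 6·σ_1 + 1·σ_2 = 6(Δ_1 - Δ_0) = 24
  1·σ_1 + 8·σ_2 + 3·σ_3 = 6(Δ_2 - Δ_1) = -38
  3·σ_2 + 12·σ_3 + 3·σ_4 = 6(Δ_3 - Δ_2) = 34
Clamped end conditions give two more equations: 2h_0·σ_0 + h_0·σ_1 = 6(Δ_0 - S'(0)) = -24 and h_3·σ_3 + 2h_3·σ_4 = 6(S'(9) - Δ_3) = -23.
Hence σ_0 = -1691/162, σ_1 = 719/81, σ_2 = -679/81, σ_3 = 545/81, σ_4 = -583/81.
On [6, 9], S'(t) = b_3 + 2c_3·(t - 6) + 3d_3·(t - 6)² with b_3 = Δ_3 - h_3(2σ_3 + σ_4)/6 = 11/54, c_3 = σ_3/2 = 545/162, d_3 = (σ_4 - σ_3)/(6h_3) = -188/243. So S'(6) = 11/54.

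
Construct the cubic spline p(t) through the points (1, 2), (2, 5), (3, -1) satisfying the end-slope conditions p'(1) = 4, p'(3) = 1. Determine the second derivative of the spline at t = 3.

Put σ_i = p'' at the i-th knot. Here h = (1, 1) and Δ = (3, -6), so the interior equations h_(i-1)·σ_(i-1) + 2(h_(i-1)+h_i)·σ_i + h_i·σ_(i+1) = 6(Δ_i − Δ_(i-1)) read
  1·σ_0 + 4·σ_1 + 1·σ_2 = 6(Δ_1 - Δ_0) = -54
Clamped end conditions give two more equations: 2h_0·σ_0 + h_0·σ_1 = 6(Δ_0 - p'(1)) = -6 and h_1·σ_1 + 2h_1·σ_2 = 6(p'(3) - Δ_1) = 42.
Solving: σ_0 = 9, σ_1 = -24, σ_2 = 33.

33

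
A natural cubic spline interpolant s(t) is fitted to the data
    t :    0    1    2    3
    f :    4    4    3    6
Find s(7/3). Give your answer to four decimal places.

Write σ_i for s''(x_i). With h_i = 1, 1, 1 and divided differences Δ_i = 0, -1, 3, the continuity of s' gives the tridiagonal system
  1·σ_0 + 4·σ_1 + 1·σ_2 = 6(Δ_1 - Δ_0) = -6
  1·σ_1 + 4·σ_2 + 1·σ_3 = 6(Δ_2 - Δ_1) = 24
Natural end conditions: σ_0 = σ_3 = 0.
Hence σ_0 = 0, σ_1 = -16/5, σ_2 = 34/5, σ_3 = 0.
On [2, 3], s(t) = 3 + 11/15·(t - 2) + 17/5·(t - 2)² - 17/15·(t - 2)³.
With (t - 2) = 1/3: s(7/3) = 290/81.

3.5802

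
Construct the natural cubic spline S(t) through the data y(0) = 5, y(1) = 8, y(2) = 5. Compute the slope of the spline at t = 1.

0

Put m_i = S'' at the i-th knot. Here h = (1, 1) and Δ = (3, -3), so the interior equations h_(i-1)·m_(i-1) + 2(h_(i-1)+h_i)·m_i + h_i·m_(i+1) = 6(Δ_i − Δ_(i-1)) read
  1·m_0 + 4·m_1 + 1·m_2 = 6(Δ_1 - Δ_0) = -36
Natural end conditions: m_0 = m_2 = 0.
Solving the tridiagonal system: m_0 = 0, m_1 = -9, m_2 = 0.
On [1, 2], S'(t) = b_1 + 2c_1·(t - 1) + 3d_1·(t - 1)² with b_1 = Δ_1 - h_1(2m_1 + m_2)/6 = 0, c_1 = m_1/2 = -9/2, d_1 = (m_2 - m_1)/(6h_1) = 3/2. So S'(1) = 0.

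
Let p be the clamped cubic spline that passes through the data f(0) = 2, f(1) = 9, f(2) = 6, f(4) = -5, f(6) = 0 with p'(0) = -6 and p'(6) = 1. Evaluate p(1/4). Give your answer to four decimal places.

1.9475

With M_i denoting the second derivative at x_i, h_i = 1, 1, 2, 2, and Δ_i = (y_(i+1) − y_i)/h_i = 7, -3, -11/2, 5/2:
  1·M_0 + 4·M_1 + 1·M_2 = 6(Δ_1 - Δ_0) = -60
  1·M_1 + 6·M_2 + 2·M_3 = 6(Δ_2 - Δ_1) = -15
  2·M_2 + 8·M_3 + 2·M_4 = 6(Δ_3 - Δ_2) = 48
Clamped end conditions give two more equations: 2h_0·M_0 + h_0·M_1 = 6(Δ_0 - p'(0)) = 78 and h_3·M_3 + 2h_3·M_4 = 6(p'(6) - Δ_3) = -9.
Solving the tridiagonal system: M_0 = 1115/21, M_1 = -592/21, M_2 = -1/3, M_3 = 319/42, M_4 = -127/21.
On [0, 1], p(t) = 2 - 6·t + 1115/42·t² - 569/42·t³.
With t = 1/4: p(1/4) = 1745/896.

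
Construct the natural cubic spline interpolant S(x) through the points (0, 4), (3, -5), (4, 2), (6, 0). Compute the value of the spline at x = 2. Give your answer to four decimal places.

With M_i denoting the second derivative at x_i, h_i = 3, 1, 2, and Δ_i = (y_(i+1) − y_i)/h_i = -3, 7, -1:
  3·M_0 + 8·M_1 + 1·M_2 = 6(Δ_1 - Δ_0) = 60
  1·M_1 + 6·M_2 + 2·M_3 = 6(Δ_2 - Δ_1) = -48
Natural end conditions: M_0 = M_3 = 0.
Solving: M_0 = 0, M_1 = 408/47, M_2 = -444/47, M_3 = 0.
On [0, 3], S(x) = 4 - 345/47·x + 0·x² + 68/141·x³.
With x = 2: S(2) = -962/141.

-6.8227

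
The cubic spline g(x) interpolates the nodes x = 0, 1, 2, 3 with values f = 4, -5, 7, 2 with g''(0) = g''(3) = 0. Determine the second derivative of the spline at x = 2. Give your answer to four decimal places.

Write M_i for g''(x_i). With h_i = 1, 1, 1 and divided differences Δ_i = -9, 12, -5, the continuity of g' gives the tridiagonal system
  1·M_0 + 4·M_1 + 1·M_2 = 6(Δ_1 - Δ_0) = 126
  1·M_1 + 4·M_2 + 1·M_3 = 6(Δ_2 - Δ_1) = -102
Natural end conditions: M_0 = M_3 = 0.
Solving the tridiagonal system: M_0 = 0, M_1 = 202/5, M_2 = -178/5, M_3 = 0.

-35.6000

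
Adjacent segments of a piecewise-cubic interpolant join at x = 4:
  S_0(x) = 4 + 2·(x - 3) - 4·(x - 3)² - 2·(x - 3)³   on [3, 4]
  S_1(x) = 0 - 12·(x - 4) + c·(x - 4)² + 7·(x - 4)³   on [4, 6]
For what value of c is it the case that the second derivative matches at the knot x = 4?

S_0''(x) = -8 - 12·(x - 3), so S_0''(4) = -20. On the right, S_1''(4) = 2c, so c = -10.

-10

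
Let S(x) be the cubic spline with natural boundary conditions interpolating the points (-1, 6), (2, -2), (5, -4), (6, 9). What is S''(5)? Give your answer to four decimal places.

10.8966

Write M_i for S''(x_i). With h_i = 3, 3, 1 and divided differences Δ_i = -8/3, -2/3, 13, the continuity of S' gives the tridiagonal system
  3·M_0 + 12·M_1 + 3·M_2 = 6(Δ_1 - Δ_0) = 12
  3·M_1 + 8·M_2 + 1·M_3 = 6(Δ_2 - Δ_1) = 82
Natural end conditions: M_0 = M_3 = 0.
Hence M_0 = 0, M_1 = -50/29, M_2 = 316/29, M_3 = 0.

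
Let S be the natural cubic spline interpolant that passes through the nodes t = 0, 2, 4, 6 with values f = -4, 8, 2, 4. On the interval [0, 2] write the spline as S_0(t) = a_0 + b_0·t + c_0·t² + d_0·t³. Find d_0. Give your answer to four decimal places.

-0.6667

Write σ_i for S''(x_i). With h_i = 2, 2, 2 and divided differences Δ_i = 6, -3, 1, the continuity of S' gives the tridiagonal system
  2·σ_0 + 8·σ_1 + 2·σ_2 = 6(Δ_1 - Δ_0) = -54
  2·σ_1 + 8·σ_2 + 2·σ_3 = 6(Δ_2 - Δ_1) = 24
Natural end conditions: σ_0 = σ_3 = 0.
Forward elimination and back-substitution give σ_0 = 0, σ_1 = -8, σ_2 = 5, σ_3 = 0.
On [0, 2], with S_0(t) = a_0 + b_0·t + c_0·t² + d_0·t³: c_0 = σ_0/2 = 0, d_0 = (σ_1 - σ_0)/(6h_0) = -2/3, b_0 = Δ_0 - h_0(2σ_0 + σ_1)/6 = 26/3.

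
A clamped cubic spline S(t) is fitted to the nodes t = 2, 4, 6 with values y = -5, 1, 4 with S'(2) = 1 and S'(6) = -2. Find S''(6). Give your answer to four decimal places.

Put m_i = S'' at the i-th knot. Here h = (2, 2) and Δ = (3, 3/2), so the interior equations h_(i-1)·m_(i-1) + 2(h_(i-1)+h_i)·m_i + h_i·m_(i+1) = 6(Δ_i − Δ_(i-1)) read
  2·m_0 + 8·m_1 + 2·m_2 = 6(Δ_1 - Δ_0) = -9
Clamped end conditions give two more equations: 2h_0·m_0 + h_0·m_1 = 6(Δ_0 - S'(2)) = 12 and h_1·m_1 + 2h_1·m_2 = 6(S'(6) - Δ_1) = -21.
Hence m_0 = 27/8, m_1 = -3/4, m_2 = -39/8.

-4.8750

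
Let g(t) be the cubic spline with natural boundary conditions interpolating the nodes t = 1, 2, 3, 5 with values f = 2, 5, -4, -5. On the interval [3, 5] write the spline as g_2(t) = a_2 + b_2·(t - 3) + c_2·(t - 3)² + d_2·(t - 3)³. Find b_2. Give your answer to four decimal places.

Write m_i for g''(x_i). With h_i = 1, 1, 2 and divided differences Δ_i = 3, -9, -1/2, the continuity of g' gives the tridiagonal system
  1·m_0 + 4·m_1 + 1·m_2 = 6(Δ_1 - Δ_0) = -72
  1·m_1 + 6·m_2 + 2·m_3 = 6(Δ_2 - Δ_1) = 51
Natural end conditions: m_0 = m_3 = 0.
Hence m_0 = 0, m_1 = -21, m_2 = 12, m_3 = 0.
On [3, 5], with g_2(t) = a_2 + b_2·(t - 3) + c_2·(t - 3)² + d_2·(t - 3)³: c_2 = m_2/2 = 6, d_2 = (m_3 - m_2)/(6h_2) = -1, b_2 = Δ_2 - h_2(2m_2 + m_3)/6 = -17/2.

-8.5000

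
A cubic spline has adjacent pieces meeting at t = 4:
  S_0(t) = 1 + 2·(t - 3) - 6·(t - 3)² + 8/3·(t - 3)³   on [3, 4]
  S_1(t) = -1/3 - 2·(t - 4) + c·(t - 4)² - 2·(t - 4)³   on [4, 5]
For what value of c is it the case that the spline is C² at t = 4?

2

S_0''(t) = -12 + 16·(t - 3), so S_0''(4) = 4. On the right, S_1''(4) = 2c, so c = 2.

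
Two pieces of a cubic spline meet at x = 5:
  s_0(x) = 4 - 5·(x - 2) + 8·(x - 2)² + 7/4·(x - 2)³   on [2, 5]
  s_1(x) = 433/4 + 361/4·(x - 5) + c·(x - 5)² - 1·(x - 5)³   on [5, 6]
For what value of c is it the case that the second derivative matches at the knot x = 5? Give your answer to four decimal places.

s_0''(x) = 16 + 21/2·(x - 2), so s_0''(5) = 95/2. On the right, s_1''(5) = 2c, so c = 95/4.

23.7500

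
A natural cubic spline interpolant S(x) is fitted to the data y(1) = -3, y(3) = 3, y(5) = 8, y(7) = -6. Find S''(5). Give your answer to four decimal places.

-7.5000

With m_i denoting the second derivative at x_i, h_i = 2, 2, 2, and Δ_i = (y_(i+1) − y_i)/h_i = 3, 5/2, -7:
  2·m_0 + 8·m_1 + 2·m_2 = 6(Δ_1 - Δ_0) = -3
  2·m_1 + 8·m_2 + 2·m_3 = 6(Δ_2 - Δ_1) = -57
Natural end conditions: m_0 = m_3 = 0.
Hence m_0 = 0, m_1 = 3/2, m_2 = -15/2, m_3 = 0.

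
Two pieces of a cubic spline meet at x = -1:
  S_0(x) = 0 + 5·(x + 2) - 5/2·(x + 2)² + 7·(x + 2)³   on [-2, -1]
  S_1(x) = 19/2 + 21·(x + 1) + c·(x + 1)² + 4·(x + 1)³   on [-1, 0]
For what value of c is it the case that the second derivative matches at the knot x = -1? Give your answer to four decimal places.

18.5000

S_0''(x) = -5 + 42·(x + 2), so S_0''(-1) = 37. On the right, S_1''(-1) = 2c, so c = 37/2.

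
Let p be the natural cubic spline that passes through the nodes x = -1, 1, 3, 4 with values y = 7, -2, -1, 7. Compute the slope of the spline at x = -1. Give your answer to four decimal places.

-5.1818

Let m_i = p''(x_i). Step sizes h_i = 2, 2, 1; slopes of the chords Δ_i = (y_(i+1) - y_i)/h_i = -9/2, 1/2, 8.
  2·m_0 + 8·m_1 + 2·m_2 = 6(Δ_1 - Δ_0) = 30
  2·m_1 + 6·m_2 + 1·m_3 = 6(Δ_2 - Δ_1) = 45
Natural end conditions: m_0 = m_3 = 0.
Forward elimination and back-substitution give m_0 = 0, m_1 = 45/22, m_2 = 75/11, m_3 = 0.
On [-1, 1], p'(x) = b_0 + 2c_0·(x + 1) + 3d_0·(x + 1)² with b_0 = Δ_0 - h_0(2m_0 + m_1)/6 = -57/11, c_0 = m_0/2 = 0, d_0 = (m_1 - m_0)/(6h_0) = 15/88. So p'(-1) = -57/11.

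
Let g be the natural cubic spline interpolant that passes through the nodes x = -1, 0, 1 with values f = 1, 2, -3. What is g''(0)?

Write σ_i for g''(x_i). With h_i = 1, 1 and divided differences Δ_i = 1, -5, the continuity of g' gives the tridiagonal system
  1·σ_0 + 4·σ_1 + 1·σ_2 = 6(Δ_1 - Δ_0) = -36
Natural end conditions: σ_0 = σ_2 = 0.
Forward elimination and back-substitution give σ_0 = 0, σ_1 = -9, σ_2 = 0.

-9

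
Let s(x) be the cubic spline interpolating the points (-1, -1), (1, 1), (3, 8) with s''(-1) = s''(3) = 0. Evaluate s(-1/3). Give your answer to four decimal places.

Put σ_i = s'' at the i-th knot. Here h = (2, 2) and Δ = (1, 7/2), so the interior equations h_(i-1)·σ_(i-1) + 2(h_(i-1)+h_i)·σ_i + h_i·σ_(i+1) = 6(Δ_i − Δ_(i-1)) read
  2·σ_0 + 8·σ_1 + 2·σ_2 = 6(Δ_1 - Δ_0) = 15
Natural end conditions: σ_0 = σ_2 = 0.
Solving: σ_0 = 0, σ_1 = 15/8, σ_2 = 0.
On [-1, 1], s(x) = -1 + 3/8·(x + 1) + 0·(x + 1)² + 5/32·(x + 1)³.
With (x + 1) = 2/3: s(-1/3) = -19/27.

-0.7037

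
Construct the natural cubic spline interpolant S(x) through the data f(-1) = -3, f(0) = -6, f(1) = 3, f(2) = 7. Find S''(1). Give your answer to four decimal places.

Let M_i = S''(x_i). Step sizes h_i = 1, 1, 1; slopes of the chords Δ_i = (y_(i+1) - y_i)/h_i = -3, 9, 4.
  1·M_0 + 4·M_1 + 1·M_2 = 6(Δ_1 - Δ_0) = 72
  1·M_1 + 4·M_2 + 1·M_3 = 6(Δ_2 - Δ_1) = -30
Natural end conditions: M_0 = M_3 = 0.
Forward elimination and back-substitution give M_0 = 0, M_1 = 106/5, M_2 = -64/5, M_3 = 0.

-12.8000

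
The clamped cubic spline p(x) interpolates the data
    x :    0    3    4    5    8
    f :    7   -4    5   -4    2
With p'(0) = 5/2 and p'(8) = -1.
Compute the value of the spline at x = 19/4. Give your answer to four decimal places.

-1.2681

With m_i denoting the second derivative at x_i, h_i = 3, 1, 1, 3, and Δ_i = (y_(i+1) − y_i)/h_i = -11/3, 9, -9, 2:
  3·m_0 + 8·m_1 + 1·m_2 = 6(Δ_1 - Δ_0) = 76
  1·m_1 + 4·m_2 + 1·m_3 = 6(Δ_2 - Δ_1) = -108
  1·m_2 + 8·m_3 + 3·m_4 = 6(Δ_3 - Δ_2) = 66
Clamped end conditions give two more equations: 2h_0·m_0 + h_0·m_1 = 6(Δ_0 - p'(0)) = -37 and h_3·m_3 + 2h_3·m_4 = 6(p'(8) - Δ_3) = -18.
Solving the tridiagonal system: m_0 = -779/48, m_1 = 161/8, m_2 = -581/16, m_3 = 137/8, m_4 = -185/16.
On [4, 5], p(x) = 5 + 1/4·(x - 4) - 581/32·(x - 4)² + 285/32·(x - 4)³.
With (x - 4) = 3/4: p(19/4) = -2597/2048.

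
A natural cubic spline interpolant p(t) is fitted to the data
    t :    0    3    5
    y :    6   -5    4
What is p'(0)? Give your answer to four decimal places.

With m_i denoting the second derivative at x_i, h_i = 3, 2, and Δ_i = (y_(i+1) − y_i)/h_i = -11/3, 9/2:
  3·m_0 + 10·m_1 + 2·m_2 = 6(Δ_1 - Δ_0) = 49
Natural end conditions: m_0 = m_2 = 0.
Hence m_0 = 0, m_1 = 49/10, m_2 = 0.
On [0, 3], p'(t) = b_0 + 2c_0·t + 3d_0·t² with b_0 = Δ_0 - h_0(2m_0 + m_1)/6 = -367/60, c_0 = m_0/2 = 0, d_0 = (m_1 - m_0)/(6h_0) = 49/180. So p'(0) = -367/60.

-6.1167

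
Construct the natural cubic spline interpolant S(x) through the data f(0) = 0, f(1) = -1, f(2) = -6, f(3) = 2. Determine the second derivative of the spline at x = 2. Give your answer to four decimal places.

With σ_i denoting the second derivative at x_i, h_i = 1, 1, 1, and Δ_i = (y_(i+1) − y_i)/h_i = -1, -5, 8:
  1·σ_0 + 4·σ_1 + 1·σ_2 = 6(Δ_1 - Δ_0) = -24
  1·σ_1 + 4·σ_2 + 1·σ_3 = 6(Δ_2 - Δ_1) = 78
Natural end conditions: σ_0 = σ_3 = 0.
Hence σ_0 = 0, σ_1 = -58/5, σ_2 = 112/5, σ_3 = 0.

22.4000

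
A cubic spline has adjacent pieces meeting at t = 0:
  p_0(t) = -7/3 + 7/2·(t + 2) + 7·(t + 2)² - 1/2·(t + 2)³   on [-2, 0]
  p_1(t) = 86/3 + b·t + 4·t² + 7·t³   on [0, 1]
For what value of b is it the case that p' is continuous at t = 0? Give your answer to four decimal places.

p_0'(t) = 7/2 + 14·(t + 2) - 3/2·(t + 2)², so p_0'(0) = 51/2. On the right, p_1'(0) = b, so b = 51/2.

25.5000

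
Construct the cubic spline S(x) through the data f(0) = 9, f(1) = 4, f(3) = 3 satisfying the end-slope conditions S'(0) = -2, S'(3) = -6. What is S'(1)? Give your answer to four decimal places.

With m_i denoting the second derivative at x_i, h_i = 1, 2, and Δ_i = (y_(i+1) − y_i)/h_i = -5, -1/2:
  1·m_0 + 6·m_1 + 2·m_2 = 6(Δ_1 - Δ_0) = 27
Clamped end conditions give two more equations: 2h_0·m_0 + h_0·m_1 = 6(Δ_0 - S'(0)) = -18 and h_1·m_1 + 2h_1·m_2 = 6(S'(3) - Δ_1) = -33.
Solving: m_0 = -89/6, m_1 = 35/3, m_2 = -169/12.
On [1, 3], S'(x) = b_1 + 2c_1·(x - 1) + 3d_1·(x - 1)² with b_1 = Δ_1 - h_1(2m_1 + m_2)/6 = -43/12, c_1 = m_1/2 = 35/6, d_1 = (m_2 - m_1)/(6h_1) = -103/48. So S'(1) = -43/12.

-3.5833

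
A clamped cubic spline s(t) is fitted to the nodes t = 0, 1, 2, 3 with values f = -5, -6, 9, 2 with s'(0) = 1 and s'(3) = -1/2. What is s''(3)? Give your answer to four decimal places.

47.6000

Put m_i = s'' at the i-th knot. Here h = (1, 1, 1) and Δ = (-1, 15, -7), so the interior equations h_(i-1)·m_(i-1) + 2(h_(i-1)+h_i)·m_i + h_i·m_(i+1) = 6(Δ_i − Δ_(i-1)) read
  1·m_0 + 4·m_1 + 1·m_2 = 6(Δ_1 - Δ_0) = 96
  1·m_1 + 4·m_2 + 1·m_3 = 6(Δ_2 - Δ_1) = -132
Clamped end conditions give two more equations: 2h_0·m_0 + h_0·m_1 = 6(Δ_0 - s'(0)) = -12 and h_2·m_2 + 2h_2·m_3 = 6(s'(3) - Δ_2) = 39.
Solving: m_0 = -143/5, m_1 = 226/5, m_2 = -281/5, m_3 = 238/5.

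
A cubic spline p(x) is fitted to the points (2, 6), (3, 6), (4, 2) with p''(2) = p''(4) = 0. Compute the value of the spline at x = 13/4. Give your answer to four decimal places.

With M_i denoting the second derivative at x_i, h_i = 1, 1, and Δ_i = (y_(i+1) − y_i)/h_i = 0, -4:
  1·M_0 + 4·M_1 + 1·M_2 = 6(Δ_1 - Δ_0) = -24
Natural end conditions: M_0 = M_2 = 0.
Solving: M_0 = 0, M_1 = -6, M_2 = 0.
On [3, 4], p(x) = 6 - 2·(x - 3) - 3·(x - 3)² + 1·(x - 3)³.
With (x - 3) = 1/4: p(13/4) = 341/64.

5.3281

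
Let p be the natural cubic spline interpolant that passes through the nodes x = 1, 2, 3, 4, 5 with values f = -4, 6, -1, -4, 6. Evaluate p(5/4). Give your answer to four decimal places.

Put M_i = p'' at the i-th knot. Here h = (1, 1, 1, 1) and Δ = (10, -7, -3, 10), so the interior equations h_(i-1)·M_(i-1) + 2(h_(i-1)+h_i)·M_i + h_i·M_(i+1) = 6(Δ_i − Δ_(i-1)) read
  1·M_0 + 4·M_1 + 1·M_2 = 6(Δ_1 - Δ_0) = -102
  1·M_1 + 4·M_2 + 1·M_3 = 6(Δ_2 - Δ_1) = 24
  1·M_2 + 4·M_3 + 1·M_4 = 6(Δ_3 - Δ_2) = 78
Natural end conditions: M_0 = M_4 = 0.
Solving: M_0 = 0, M_1 = -387/14, M_2 = 60/7, M_3 = 243/14, M_4 = 0.
On [1, 2], p(x) = -4 + 409/28·(x - 1) + 0·(x - 1)² - 129/28·(x - 1)³.
With (x - 1) = 1/4: p(5/4) = -753/1792.

-0.4202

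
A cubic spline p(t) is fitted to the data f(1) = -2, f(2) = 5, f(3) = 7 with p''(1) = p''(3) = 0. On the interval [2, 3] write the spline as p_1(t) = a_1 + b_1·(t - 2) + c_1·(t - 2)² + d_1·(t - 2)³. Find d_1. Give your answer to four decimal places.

Put M_i = p'' at the i-th knot. Here h = (1, 1) and Δ = (7, 2), so the interior equations h_(i-1)·M_(i-1) + 2(h_(i-1)+h_i)·M_i + h_i·M_(i+1) = 6(Δ_i − Δ_(i-1)) read
  1·M_0 + 4·M_1 + 1·M_2 = 6(Δ_1 - Δ_0) = -30
Natural end conditions: M_0 = M_2 = 0.
Solving: M_0 = 0, M_1 = -15/2, M_2 = 0.
On [2, 3], with p_1(t) = a_1 + b_1·(t - 2) + c_1·(t - 2)² + d_1·(t - 2)³: c_1 = M_1/2 = -15/4, d_1 = (M_2 - M_1)/(6h_1) = 5/4, b_1 = Δ_1 - h_1(2M_1 + M_2)/6 = 9/2.

1.2500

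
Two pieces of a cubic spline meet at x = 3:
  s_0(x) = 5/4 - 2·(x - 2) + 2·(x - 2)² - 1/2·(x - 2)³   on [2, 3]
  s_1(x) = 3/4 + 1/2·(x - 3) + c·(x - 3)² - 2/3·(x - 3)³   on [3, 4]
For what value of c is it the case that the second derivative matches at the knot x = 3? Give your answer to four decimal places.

0.5000

s_0''(x) = 4 - 3·(x - 2), so s_0''(3) = 1. On the right, s_1''(3) = 2c, so c = 1/2.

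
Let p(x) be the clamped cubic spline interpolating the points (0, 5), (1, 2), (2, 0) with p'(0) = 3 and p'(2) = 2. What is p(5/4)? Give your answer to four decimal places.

0.8906

Write M_i for p''(x_i). With h_i = 1, 1 and divided differences Δ_i = -3, -2, the continuity of p' gives the tridiagonal system
  1·M_0 + 4·M_1 + 1·M_2 = 6(Δ_1 - Δ_0) = 6
Clamped end conditions give two more equations: 2h_0·M_0 + h_0·M_1 = 6(Δ_0 - p'(0)) = -36 and h_1·M_1 + 2h_1·M_2 = 6(p'(2) - Δ_1) = 24.
Solving: M_0 = -20, M_1 = 4, M_2 = 10.
On [1, 2], p(x) = 2 - 5·(x - 1) + 2·(x - 1)² + 1·(x - 1)³.
With (x - 1) = 1/4: p(5/4) = 57/64.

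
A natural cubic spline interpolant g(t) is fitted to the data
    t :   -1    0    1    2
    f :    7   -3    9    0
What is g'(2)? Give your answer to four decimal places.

-16.0667

Let σ_i = g''(x_i). Step sizes h_i = 1, 1, 1; slopes of the chords Δ_i = (y_(i+1) - y_i)/h_i = -10, 12, -9.
  1·σ_0 + 4·σ_1 + 1·σ_2 = 6(Δ_1 - Δ_0) = 132
  1·σ_1 + 4·σ_2 + 1·σ_3 = 6(Δ_2 - Δ_1) = -126
Natural end conditions: σ_0 = σ_3 = 0.
Forward elimination and back-substitution give σ_0 = 0, σ_1 = 218/5, σ_2 = -212/5, σ_3 = 0.
On [1, 2], g'(t) = b_2 + 2c_2·(t - 1) + 3d_2·(t - 1)² with b_2 = Δ_2 - h_2(2σ_2 + σ_3)/6 = 77/15, c_2 = σ_2/2 = -106/5, d_2 = (σ_3 - σ_2)/(6h_2) = 106/15. So g'(2) = -241/15.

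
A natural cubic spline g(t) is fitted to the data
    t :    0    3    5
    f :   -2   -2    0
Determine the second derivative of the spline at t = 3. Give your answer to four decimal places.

0.6000

With m_i denoting the second derivative at x_i, h_i = 3, 2, and Δ_i = (y_(i+1) − y_i)/h_i = 0, 1:
  3·m_0 + 10·m_1 + 2·m_2 = 6(Δ_1 - Δ_0) = 6
Natural end conditions: m_0 = m_2 = 0.
Forward elimination and back-substitution give m_0 = 0, m_1 = 3/5, m_2 = 0.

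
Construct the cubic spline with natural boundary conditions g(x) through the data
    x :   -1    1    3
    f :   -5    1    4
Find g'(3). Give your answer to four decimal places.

With M_i denoting the second derivative at x_i, h_i = 2, 2, and Δ_i = (y_(i+1) − y_i)/h_i = 3, 3/2:
  2·M_0 + 8·M_1 + 2·M_2 = 6(Δ_1 - Δ_0) = -9
Natural end conditions: M_0 = M_2 = 0.
Solving the tridiagonal system: M_0 = 0, M_1 = -9/8, M_2 = 0.
On [1, 3], g'(x) = b_1 + 2c_1·(x - 1) + 3d_1·(x - 1)² with b_1 = Δ_1 - h_1(2M_1 + M_2)/6 = 9/4, c_1 = M_1/2 = -9/16, d_1 = (M_2 - M_1)/(6h_1) = 3/32. So g'(3) = 9/8.

1.1250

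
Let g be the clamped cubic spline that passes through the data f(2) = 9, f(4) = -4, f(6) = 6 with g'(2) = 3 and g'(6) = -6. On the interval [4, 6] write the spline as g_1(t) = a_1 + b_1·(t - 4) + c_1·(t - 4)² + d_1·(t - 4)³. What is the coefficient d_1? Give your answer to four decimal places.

Put σ_i = g'' at the i-th knot. Here h = (2, 2) and Δ = (-13/2, 5), so the interior equations h_(i-1)·σ_(i-1) + 2(h_(i-1)+h_i)·σ_i + h_i·σ_(i+1) = 6(Δ_i − Δ_(i-1)) read
  2·σ_0 + 8·σ_1 + 2·σ_2 = 6(Δ_1 - Δ_0) = 69
Clamped end conditions give two more equations: 2h_0·σ_0 + h_0·σ_1 = 6(Δ_0 - g'(2)) = -57 and h_1·σ_1 + 2h_1·σ_2 = 6(g'(6) - Δ_1) = -66.
Forward elimination and back-substitution give σ_0 = -201/8, σ_1 = 87/4, σ_2 = -219/8.
On [4, 6], with g_1(t) = a_1 + b_1·(t - 4) + c_1·(t - 4)² + d_1·(t - 4)³: c_1 = σ_1/2 = 87/8, d_1 = (σ_2 - σ_1)/(6h_1) = -131/32, b_1 = Δ_1 - h_1(2σ_1 + σ_2)/6 = -3/8.

-4.0938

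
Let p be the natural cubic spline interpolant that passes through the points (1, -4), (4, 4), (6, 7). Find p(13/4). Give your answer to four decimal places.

Put M_i = p'' at the i-th knot. Here h = (3, 2) and Δ = (8/3, 3/2), so the interior equations h_(i-1)·M_(i-1) + 2(h_(i-1)+h_i)·M_i + h_i·M_(i+1) = 6(Δ_i − Δ_(i-1)) read
  3·M_0 + 10·M_1 + 2·M_2 = 6(Δ_1 - Δ_0) = -7
Natural end conditions: M_0 = M_2 = 0.
Solving: M_0 = 0, M_1 = -7/10, M_2 = 0.
On [1, 4], p(x) = -4 + 181/60·(x - 1) + 0·(x - 1)² - 7/180·(x - 1)³.
With (x - 1) = 9/4: p(13/4) = 3001/1280.

2.3445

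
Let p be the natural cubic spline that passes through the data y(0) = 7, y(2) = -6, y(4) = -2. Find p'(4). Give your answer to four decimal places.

4.1250

With M_i denoting the second derivative at x_i, h_i = 2, 2, and Δ_i = (y_(i+1) − y_i)/h_i = -13/2, 2:
  2·M_0 + 8·M_1 + 2·M_2 = 6(Δ_1 - Δ_0) = 51
Natural end conditions: M_0 = M_2 = 0.
Solving the tridiagonal system: M_0 = 0, M_1 = 51/8, M_2 = 0.
On [2, 4], p'(x) = b_1 + 2c_1·(x - 2) + 3d_1·(x - 2)² with b_1 = Δ_1 - h_1(2M_1 + M_2)/6 = -9/4, c_1 = M_1/2 = 51/16, d_1 = (M_2 - M_1)/(6h_1) = -17/32. So p'(4) = 33/8.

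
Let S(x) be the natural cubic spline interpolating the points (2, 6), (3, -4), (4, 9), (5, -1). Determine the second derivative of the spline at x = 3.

46

Let M_i = S''(x_i). Step sizes h_i = 1, 1, 1; slopes of the chords Δ_i = (y_(i+1) - y_i)/h_i = -10, 13, -10.
  1·M_0 + 4·M_1 + 1·M_2 = 6(Δ_1 - Δ_0) = 138
  1·M_1 + 4·M_2 + 1·M_3 = 6(Δ_2 - Δ_1) = -138
Natural end conditions: M_0 = M_3 = 0.
Hence M_0 = 0, M_1 = 46, M_2 = -46, M_3 = 0.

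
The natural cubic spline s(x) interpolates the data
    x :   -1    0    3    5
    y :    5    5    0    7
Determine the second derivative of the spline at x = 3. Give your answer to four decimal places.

3.9155

Put M_i = s'' at the i-th knot. Here h = (1, 3, 2) and Δ = (0, -5/3, 7/2), so the interior equations h_(i-1)·M_(i-1) + 2(h_(i-1)+h_i)·M_i + h_i·M_(i+1) = 6(Δ_i − Δ_(i-1)) read
  1·M_0 + 8·M_1 + 3·M_2 = 6(Δ_1 - Δ_0) = -10
  3·M_1 + 10·M_2 + 2·M_3 = 6(Δ_2 - Δ_1) = 31
Natural end conditions: M_0 = M_3 = 0.
Hence M_0 = 0, M_1 = -193/71, M_2 = 278/71, M_3 = 0.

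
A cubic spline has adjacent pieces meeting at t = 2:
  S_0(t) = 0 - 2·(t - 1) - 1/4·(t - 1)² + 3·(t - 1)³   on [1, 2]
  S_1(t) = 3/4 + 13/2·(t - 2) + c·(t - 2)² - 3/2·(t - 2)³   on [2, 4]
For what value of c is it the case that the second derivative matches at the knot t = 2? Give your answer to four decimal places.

8.7500

S_0''(t) = -1/2 + 18·(t - 1), so S_0''(2) = 35/2. On the right, S_1''(2) = 2c, so c = 35/4.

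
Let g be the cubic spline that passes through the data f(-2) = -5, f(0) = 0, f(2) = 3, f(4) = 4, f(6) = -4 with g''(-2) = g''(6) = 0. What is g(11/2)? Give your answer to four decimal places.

-1.4601

Let M_i = g''(x_i). Step sizes h_i = 2, 2, 2, 2; slopes of the chords Δ_i = (y_(i+1) - y_i)/h_i = 5/2, 3/2, 1/2, -4.
  2·M_0 + 8·M_1 + 2·M_2 = 6(Δ_1 - Δ_0) = -6
  2·M_1 + 8·M_2 + 2·M_3 = 6(Δ_2 - Δ_1) = -6
  2·M_2 + 8·M_3 + 2·M_4 = 6(Δ_3 - Δ_2) = -27
Natural end conditions: M_0 = M_4 = 0.
Hence M_0 = 0, M_1 = -93/112, M_2 = 9/28, M_3 = -387/112, M_4 = 0.
On [4, 6], g(t) = 4 - 95/56·(t - 4) - 387/224·(t - 4)² + 129/448·(t - 4)³.
With (t - 4) = 3/2: g(11/2) = -5233/3584.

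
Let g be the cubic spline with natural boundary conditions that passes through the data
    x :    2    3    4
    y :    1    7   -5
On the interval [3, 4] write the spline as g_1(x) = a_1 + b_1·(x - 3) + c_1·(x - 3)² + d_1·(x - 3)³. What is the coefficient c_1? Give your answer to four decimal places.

Let σ_i = g''(x_i). Step sizes h_i = 1, 1; slopes of the chords Δ_i = (y_(i+1) - y_i)/h_i = 6, -12.
  1·σ_0 + 4·σ_1 + 1·σ_2 = 6(Δ_1 - Δ_0) = -108
Natural end conditions: σ_0 = σ_2 = 0.
Solving the tridiagonal system: σ_0 = 0, σ_1 = -27, σ_2 = 0.
On [3, 4], with g_1(x) = a_1 + b_1·(x - 3) + c_1·(x - 3)² + d_1·(x - 3)³: c_1 = σ_1/2 = -27/2, d_1 = (σ_2 - σ_1)/(6h_1) = 9/2, b_1 = Δ_1 - h_1(2σ_1 + σ_2)/6 = -3.

-13.5000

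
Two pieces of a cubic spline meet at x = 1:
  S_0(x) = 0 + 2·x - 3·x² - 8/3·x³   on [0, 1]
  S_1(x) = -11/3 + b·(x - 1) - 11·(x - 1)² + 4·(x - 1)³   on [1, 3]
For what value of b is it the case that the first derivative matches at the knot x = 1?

-12

S_0'(x) = 2 - 6·x - 8·x², so S_0'(1) = -12. On the right, S_1'(1) = b, so b = -12.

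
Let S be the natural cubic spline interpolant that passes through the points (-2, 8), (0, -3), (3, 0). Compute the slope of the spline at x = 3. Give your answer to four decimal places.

Write M_i for S''(x_i). With h_i = 2, 3 and divided differences Δ_i = -11/2, 1, the continuity of S' gives the tridiagonal system
  2·M_0 + 10·M_1 + 3·M_2 = 6(Δ_1 - Δ_0) = 39
Natural end conditions: M_0 = M_2 = 0.
Solving the tridiagonal system: M_0 = 0, M_1 = 39/10, M_2 = 0.
On [0, 3], S'(x) = b_1 + 2c_1·x + 3d_1·x² with b_1 = Δ_1 - h_1(2M_1 + M_2)/6 = -29/10, c_1 = M_1/2 = 39/20, d_1 = (M_2 - M_1)/(6h_1) = -13/60. So S'(3) = 59/20.

2.9500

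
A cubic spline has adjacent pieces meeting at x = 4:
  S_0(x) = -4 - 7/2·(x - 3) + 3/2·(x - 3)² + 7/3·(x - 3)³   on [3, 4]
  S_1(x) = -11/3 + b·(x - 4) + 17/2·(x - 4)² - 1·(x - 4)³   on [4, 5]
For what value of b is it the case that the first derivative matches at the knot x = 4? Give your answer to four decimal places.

S_0'(x) = -7/2 + 3·(x - 3) + 7·(x - 3)², so S_0'(4) = 13/2. On the right, S_1'(4) = b, so b = 13/2.

6.5000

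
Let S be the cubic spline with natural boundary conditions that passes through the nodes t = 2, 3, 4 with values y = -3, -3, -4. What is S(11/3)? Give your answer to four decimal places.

With M_i denoting the second derivative at x_i, h_i = 1, 1, and Δ_i = (y_(i+1) − y_i)/h_i = 0, -1:
  1·M_0 + 4·M_1 + 1·M_2 = 6(Δ_1 - Δ_0) = -6
Natural end conditions: M_0 = M_2 = 0.
Solving: M_0 = 0, M_1 = -3/2, M_2 = 0.
On [3, 4], S(t) = -3 - 1/2·(t - 3) - 3/4·(t - 3)² + 1/4·(t - 3)³.
With (t - 3) = 2/3: S(11/3) = -97/27.

-3.5926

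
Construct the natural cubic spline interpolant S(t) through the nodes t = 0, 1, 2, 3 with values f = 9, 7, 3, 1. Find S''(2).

4

Write m_i for S''(x_i). With h_i = 1, 1, 1 and divided differences Δ_i = -2, -4, -2, the continuity of S' gives the tridiagonal system
  1·m_0 + 4·m_1 + 1·m_2 = 6(Δ_1 - Δ_0) = -12
  1·m_1 + 4·m_2 + 1·m_3 = 6(Δ_2 - Δ_1) = 12
Natural end conditions: m_0 = m_3 = 0.
Solving the tridiagonal system: m_0 = 0, m_1 = -4, m_2 = 4, m_3 = 0.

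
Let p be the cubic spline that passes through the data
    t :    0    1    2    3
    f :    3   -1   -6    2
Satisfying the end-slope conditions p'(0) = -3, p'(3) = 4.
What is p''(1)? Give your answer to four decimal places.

Put m_i = p'' at the i-th knot. Here h = (1, 1, 1) and Δ = (-4, -5, 8), so the interior equations h_(i-1)·m_(i-1) + 2(h_(i-1)+h_i)·m_i + h_i·m_(i+1) = 6(Δ_i − Δ_(i-1)) read
  1·m_0 + 4·m_1 + 1·m_2 = 6(Δ_1 - Δ_0) = -6
  1·m_1 + 4·m_2 + 1·m_3 = 6(Δ_2 - Δ_1) = 78
Clamped end conditions give two more equations: 2h_0·m_0 + h_0·m_1 = 6(Δ_0 - p'(0)) = -6 and h_2·m_2 + 2h_2·m_3 = 6(p'(3) - Δ_2) = -24.
Solving the tridiagonal system: m_0 = 22/15, m_1 = -134/15, m_2 = 424/15, m_3 = -392/15.

-8.9333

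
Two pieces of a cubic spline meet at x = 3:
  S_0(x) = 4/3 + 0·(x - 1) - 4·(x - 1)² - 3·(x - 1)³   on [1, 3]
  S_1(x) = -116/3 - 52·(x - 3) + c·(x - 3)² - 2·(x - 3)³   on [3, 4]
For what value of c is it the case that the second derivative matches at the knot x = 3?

S_0''(x) = -8 - 18·(x - 1), so S_0''(3) = -44. On the right, S_1''(3) = 2c, so c = -22.

-22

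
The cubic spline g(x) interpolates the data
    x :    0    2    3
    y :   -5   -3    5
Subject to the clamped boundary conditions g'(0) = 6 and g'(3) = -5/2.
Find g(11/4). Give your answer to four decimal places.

4.4922

Put M_i = g'' at the i-th knot. Here h = (2, 1) and Δ = (1, 8), so the interior equations h_(i-1)·M_(i-1) + 2(h_(i-1)+h_i)·M_i + h_i·M_(i+1) = 6(Δ_i − Δ_(i-1)) read
  2·M_0 + 6·M_1 + 1·M_2 = 6(Δ_1 - Δ_0) = 42
Clamped end conditions give two more equations: 2h_0·M_0 + h_0·M_1 = 6(Δ_0 - g'(0)) = -30 and h_1·M_1 + 2h_1·M_2 = 6(g'(3) - Δ_1) = -63.
Solving: M_0 = -52/3, M_1 = 59/3, M_2 = -124/3.
On [2, 3], g(x) = -3 + 25/3·(x - 2) + 59/6·(x - 2)² - 61/6·(x - 2)³.
With (x - 2) = 3/4: g(11/4) = 575/128.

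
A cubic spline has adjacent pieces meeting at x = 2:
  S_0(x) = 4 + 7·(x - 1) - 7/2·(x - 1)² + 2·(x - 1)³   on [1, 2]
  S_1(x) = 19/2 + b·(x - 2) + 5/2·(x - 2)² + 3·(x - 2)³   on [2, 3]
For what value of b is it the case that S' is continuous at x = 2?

6

S_0'(x) = 7 - 7·(x - 1) + 6·(x - 1)², so S_0'(2) = 6. On the right, S_1'(2) = b, so b = 6.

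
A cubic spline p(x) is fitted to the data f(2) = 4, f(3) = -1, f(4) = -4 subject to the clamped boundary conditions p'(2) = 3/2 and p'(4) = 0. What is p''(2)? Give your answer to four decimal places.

-23.2500

Put M_i = p'' at the i-th knot. Here h = (1, 1) and Δ = (-5, -3), so the interior equations h_(i-1)·M_(i-1) + 2(h_(i-1)+h_i)·M_i + h_i·M_(i+1) = 6(Δ_i − Δ_(i-1)) read
  1·M_0 + 4·M_1 + 1·M_2 = 6(Δ_1 - Δ_0) = 12
Clamped end conditions give two more equations: 2h_0·M_0 + h_0·M_1 = 6(Δ_0 - p'(2)) = -39 and h_1·M_1 + 2h_1·M_2 = 6(p'(4) - Δ_1) = 18.
Hence M_0 = -93/4, M_1 = 15/2, M_2 = 21/4.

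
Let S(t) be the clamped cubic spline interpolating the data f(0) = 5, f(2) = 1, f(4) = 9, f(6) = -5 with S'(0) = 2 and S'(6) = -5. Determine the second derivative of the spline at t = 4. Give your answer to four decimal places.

-13.3333

Let σ_i = S''(x_i). Step sizes h_i = 2, 2, 2; slopes of the chords Δ_i = (y_(i+1) - y_i)/h_i = -2, 4, -7.
  2·σ_0 + 8·σ_1 + 2·σ_2 = 6(Δ_1 - Δ_0) = 36
  2·σ_1 + 8·σ_2 + 2·σ_3 = 6(Δ_2 - Δ_1) = -66
Clamped end conditions give two more equations: 2h_0·σ_0 + h_0·σ_1 = 6(Δ_0 - S'(0)) = -24 and h_2·σ_2 + 2h_2·σ_3 = 6(S'(6) - Δ_2) = 12.
Solving: σ_0 = -34/3, σ_1 = 32/3, σ_2 = -40/3, σ_3 = 29/3.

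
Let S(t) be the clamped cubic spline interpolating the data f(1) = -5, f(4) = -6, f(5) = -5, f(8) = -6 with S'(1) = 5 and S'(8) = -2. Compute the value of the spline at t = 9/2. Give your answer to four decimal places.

Write M_i for S''(x_i). With h_i = 3, 1, 3 and divided differences Δ_i = -1/3, 1, -1/3, the continuity of S' gives the tridiagonal system
  3·M_0 + 8·M_1 + 1·M_2 = 6(Δ_1 - Δ_0) = 8
  1·M_1 + 8·M_2 + 3·M_3 = 6(Δ_2 - Δ_1) = -8
Clamped end conditions give two more equations: 2h_0·M_0 + h_0·M_1 = 6(Δ_0 - S'(1)) = -32 and h_2·M_2 + 2h_2·M_3 = 6(S'(8) - Δ_2) = -10.
Hence M_0 = -1198/165, M_1 = 212/55, M_2 = -58/55, M_3 = -188/165.
On [4, 5], S(t) = -6 - 6/55·(t - 4) + 106/55·(t - 4)² - 9/11·(t - 4)³.
With (t - 4) = 1/2: S(9/2) = -227/40.

-5.6750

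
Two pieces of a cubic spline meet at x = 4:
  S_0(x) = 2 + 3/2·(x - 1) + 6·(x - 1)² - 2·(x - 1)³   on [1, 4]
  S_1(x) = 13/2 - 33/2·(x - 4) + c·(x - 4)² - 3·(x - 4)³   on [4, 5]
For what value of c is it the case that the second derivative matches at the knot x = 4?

S_0''(x) = 12 - 12·(x - 1), so S_0''(4) = -24. On the right, S_1''(4) = 2c, so c = -12.

-12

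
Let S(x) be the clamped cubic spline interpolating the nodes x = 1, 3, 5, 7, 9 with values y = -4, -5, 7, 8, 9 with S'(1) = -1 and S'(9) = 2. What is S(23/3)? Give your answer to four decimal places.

7.7222

Put M_i = S'' at the i-th knot. Here h = (2, 2, 2, 2) and Δ = (-1/2, 6, 1/2, 1/2), so the interior equations h_(i-1)·M_(i-1) + 2(h_(i-1)+h_i)·M_i + h_i·M_(i+1) = 6(Δ_i − Δ_(i-1)) read
  2·M_0 + 8·M_1 + 2·M_2 = 6(Δ_1 - Δ_0) = 39
  2·M_1 + 8·M_2 + 2·M_3 = 6(Δ_2 - Δ_1) = -33
  2·M_2 + 8·M_3 + 2·M_4 = 6(Δ_3 - Δ_2) = 0
Clamped end conditions give two more equations: 2h_0·M_0 + h_0·M_1 = 6(Δ_0 - S'(1)) = 3 and h_3·M_3 + 2h_3·M_4 = 6(S'(9) - Δ_3) = 9.
Solving: M_0 = -45/16, M_1 = 57/8, M_2 = -99/16, M_3 = 9/8, M_4 = 27/16.
On [7, 9], S(x) = 8 - 13/16·(x - 7) + 9/16·(x - 7)² + 3/64·(x - 7)³.
With (x - 7) = 2/3: S(23/3) = 139/18.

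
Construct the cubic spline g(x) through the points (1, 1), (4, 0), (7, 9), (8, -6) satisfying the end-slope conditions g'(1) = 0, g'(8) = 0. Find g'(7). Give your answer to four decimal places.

-16.5161

Put M_i = g'' at the i-th knot. Here h = (3, 3, 1) and Δ = (-1/3, 3, -15), so the interior equations h_(i-1)·M_(i-1) + 2(h_(i-1)+h_i)·M_i + h_i·M_(i+1) = 6(Δ_i − Δ_(i-1)) read
  3·M_0 + 12·M_1 + 3·M_2 = 6(Δ_1 - Δ_0) = 20
  3·M_1 + 8·M_2 + 1·M_3 = 6(Δ_2 - Δ_1) = -108
Clamped end conditions give two more equations: 2h_0·M_0 + h_0·M_1 = 6(Δ_0 - g'(1)) = -2 and h_2·M_2 + 2h_2·M_3 = 6(g'(8) - Δ_2) = 90.
Forward elimination and back-substitution give M_0 = -442/93, M_1 = 274/31, M_2 = -742/31, M_3 = 1766/31.
On [7, 8], g'(x) = b_2 + 2c_2·(x - 7) + 3d_2·(x - 7)² with b_2 = Δ_2 - h_2(2M_2 + M_3)/6 = -512/31, c_2 = M_2/2 = -371/31, d_2 = (M_3 - M_2)/(6h_2) = 418/31. So g'(7) = -512/31.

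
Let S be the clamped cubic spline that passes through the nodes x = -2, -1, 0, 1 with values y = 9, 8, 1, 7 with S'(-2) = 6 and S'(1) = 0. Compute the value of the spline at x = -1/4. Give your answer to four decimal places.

1.5594

Put σ_i = S'' at the i-th knot. Here h = (1, 1, 1) and Δ = (-1, -7, 6), so the interior equations h_(i-1)·σ_(i-1) + 2(h_(i-1)+h_i)·σ_i + h_i·σ_(i+1) = 6(Δ_i − Δ_(i-1)) read
  1·σ_0 + 4·σ_1 + 1·σ_2 = 6(Δ_1 - Δ_0) = -36
  1·σ_1 + 4·σ_2 + 1·σ_3 = 6(Δ_2 - Δ_1) = 78
Clamped end conditions give two more equations: 2h_0·σ_0 + h_0·σ_1 = 6(Δ_0 - S'(-2)) = -42 and h_2·σ_2 + 2h_2·σ_3 = 6(S'(1) - Δ_2) = -36.
Solving the tridiagonal system: σ_0 = -72/5, σ_1 = -66/5, σ_2 = 156/5, σ_3 = -168/5.
On [-1, 0], S(x) = 8 - 39/5·(x + 1) - 33/5·(x + 1)² + 37/5·(x + 1)³.
With (x + 1) = 3/4: S(-1/4) = 499/320.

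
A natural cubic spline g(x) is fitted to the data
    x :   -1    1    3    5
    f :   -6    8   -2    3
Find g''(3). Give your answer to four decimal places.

Let m_i = g''(x_i). Step sizes h_i = 2, 2, 2; slopes of the chords Δ_i = (y_(i+1) - y_i)/h_i = 7, -5, 5/2.
  2·m_0 + 8·m_1 + 2·m_2 = 6(Δ_1 - Δ_0) = -72
  2·m_1 + 8·m_2 + 2·m_3 = 6(Δ_2 - Δ_1) = 45
Natural end conditions: m_0 = m_3 = 0.
Solving the tridiagonal system: m_0 = 0, m_1 = -111/10, m_2 = 42/5, m_3 = 0.

8.4000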